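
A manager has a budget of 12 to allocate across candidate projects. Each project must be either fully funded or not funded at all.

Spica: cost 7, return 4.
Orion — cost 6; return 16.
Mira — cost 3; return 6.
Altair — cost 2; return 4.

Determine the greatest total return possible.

Take Orion, Mira, and Altair: cost 6 + 3 + 2 = 11 ≤ 12, return 16 + 6 + 4 = 26.
No other feasible combination does better.

26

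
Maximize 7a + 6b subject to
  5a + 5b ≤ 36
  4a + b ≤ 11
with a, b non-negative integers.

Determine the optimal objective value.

43

Relaxing integrality, the LP optimum is 44.47 at (a,b) = (1.27, 5.93), which is not an integer point.
(a,b)=(1,6): 5·1+5·6=35≤36, 4·1+1·6=10≤11, objective 43.
(a,b)=(0,7): 5·0+5·7=35≤36, 4·0+1·7=7≤11, objective 42.
No feasible integer point exceeds 43.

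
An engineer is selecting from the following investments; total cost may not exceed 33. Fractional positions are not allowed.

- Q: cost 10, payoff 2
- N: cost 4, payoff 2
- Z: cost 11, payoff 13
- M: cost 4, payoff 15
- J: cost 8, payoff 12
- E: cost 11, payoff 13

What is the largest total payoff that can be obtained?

43

N + M + J + E: cost 4 + 4 + 8 + 11 = 27 ≤ 33, payoff 2 + 15 + 12 + 13 = 42.
N + Z + M + J: cost 4 + 11 + 4 + 8 = 27 ≤ 33, payoff 2 + 13 + 15 + 12 = 42.
N + Z + M + E: cost 4 + 11 + 4 + 11 = 30 ≤ 33, payoff 2 + 13 + 15 + 13 = 43.
Best is N, Z, M, and E with total payoff 43.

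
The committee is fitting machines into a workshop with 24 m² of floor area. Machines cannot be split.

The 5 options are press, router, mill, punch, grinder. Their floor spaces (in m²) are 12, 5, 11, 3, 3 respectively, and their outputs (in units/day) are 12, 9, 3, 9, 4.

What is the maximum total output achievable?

34

Allowing fractional choices, the relaxed optimum would be about 34.3, but machines are indivisible.
press + router + punch: floor space 12 + 5 + 3 = 20 ≤ 24, output 12 + 9 + 9 = 30.
press + router + punch + grinder: floor space 12 + 5 + 3 + 3 = 23 ≤ 24, output 12 + 9 + 9 + 4 = 34.
press + punch + grinder: floor space 12 + 3 + 3 = 18 ≤ 24, output 12 + 9 + 4 = 25.
Best is press, router, punch, and grinder with total output 34.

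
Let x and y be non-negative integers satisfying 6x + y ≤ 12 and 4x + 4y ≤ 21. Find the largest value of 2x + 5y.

Relaxing integrality, the LP optimum is 26.25 at (x,y) = (0, 5.25), which is not an integer point.
(x,y)=(0,5): 6·0+1·5=5≤12, 4·0+4·5=20≤21, objective 25.
(x,y)=(1,4): 6·1+1·4=10≤12, 4·1+4·4=20≤21, objective 22.
(x,y)=(0,4): 6·0+1·4=4≤12, 4·0+4·4=16≤21, objective 20.
Maximum is 25 at (x,y)=(0,5).

25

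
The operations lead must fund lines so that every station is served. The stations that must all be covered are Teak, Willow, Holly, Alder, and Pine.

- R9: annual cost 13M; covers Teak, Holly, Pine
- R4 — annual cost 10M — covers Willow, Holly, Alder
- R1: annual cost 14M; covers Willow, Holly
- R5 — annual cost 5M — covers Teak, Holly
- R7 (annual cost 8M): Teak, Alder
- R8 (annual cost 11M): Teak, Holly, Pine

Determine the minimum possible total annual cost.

21

The greedy cost-per-new-station heuristic would pick R5, R4, and R8 for 26, but a cheaper cover exists.
Choose R4 and R8: together they cover Teak, Willow, Holly, Alder, Pine — every station.
Total annual cost: 10 + 11 = 21.
No cover costs less than 21.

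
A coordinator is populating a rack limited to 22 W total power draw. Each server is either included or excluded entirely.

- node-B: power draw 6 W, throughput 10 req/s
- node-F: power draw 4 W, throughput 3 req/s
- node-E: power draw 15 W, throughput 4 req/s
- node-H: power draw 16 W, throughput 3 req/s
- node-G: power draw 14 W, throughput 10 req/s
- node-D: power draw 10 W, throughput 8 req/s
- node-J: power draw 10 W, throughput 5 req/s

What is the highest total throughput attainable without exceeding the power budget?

Take node-B, node-F, and node-D: power draw 6 + 4 + 10 = 20 ≤ 22, throughput 10 + 3 + 8 = 21.
No other feasible combination does better.

21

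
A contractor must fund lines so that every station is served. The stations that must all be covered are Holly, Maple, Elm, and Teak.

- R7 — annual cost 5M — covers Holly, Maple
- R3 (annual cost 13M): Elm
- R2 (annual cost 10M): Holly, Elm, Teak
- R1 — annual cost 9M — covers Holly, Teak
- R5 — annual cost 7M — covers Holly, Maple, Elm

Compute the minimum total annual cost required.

15

This is a weighted set-cover instance.
Choose R7 and R2: together they cover Holly, Maple, Elm, Teak — every station.
Total annual cost: 5 + 10 = 15.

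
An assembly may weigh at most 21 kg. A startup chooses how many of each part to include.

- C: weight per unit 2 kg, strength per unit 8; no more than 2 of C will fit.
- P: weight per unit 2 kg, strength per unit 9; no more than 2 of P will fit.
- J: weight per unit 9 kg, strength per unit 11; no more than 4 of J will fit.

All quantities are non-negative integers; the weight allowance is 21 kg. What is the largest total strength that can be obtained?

45

This is a bounded integer knapsack.
1×C, 2×P, and 1×J: weight 15 ≤ 21, strength 1·8 + 2·9 + 1·11 = 37.
2×C, 2×P, and 1×J: weight 17 ≤ 21, strength 2·8 + 2·9 + 1·11 = 45.
Best is 45.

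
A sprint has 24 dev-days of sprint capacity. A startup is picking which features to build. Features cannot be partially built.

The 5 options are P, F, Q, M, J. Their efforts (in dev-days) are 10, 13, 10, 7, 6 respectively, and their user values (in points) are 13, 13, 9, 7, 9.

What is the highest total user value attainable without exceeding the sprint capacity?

29

Allowing fractional choices, the relaxed optimum would be about 30.0, but features are indivisible.
P + M + J: effort 10 + 7 + 6 = 23 ≤ 24, user value 13 + 7 + 9 = 29.
P + F: effort 10 + 13 = 23 ≤ 24, user value 13 + 13 = 26.
Q + M + J: effort 10 + 7 + 6 = 23 ≤ 24, user value 9 + 7 + 9 = 25.
Best is P, M, and J with total user value 29.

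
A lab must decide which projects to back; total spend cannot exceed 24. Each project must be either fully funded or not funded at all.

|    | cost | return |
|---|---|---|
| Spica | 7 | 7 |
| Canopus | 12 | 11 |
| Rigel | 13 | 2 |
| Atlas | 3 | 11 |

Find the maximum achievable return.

29

Allowing fractional choices, the relaxed optimum would be about 29.3, but projects are indivisible.
Canopus + Atlas: cost 12 + 3 = 15 ≤ 24, return 11 + 11 = 22.
Spica + Canopus + Atlas: cost 7 + 12 + 3 = 22 ≤ 24, return 7 + 11 + 11 = 29.
Best is Spica, Canopus, and Atlas with total return 29.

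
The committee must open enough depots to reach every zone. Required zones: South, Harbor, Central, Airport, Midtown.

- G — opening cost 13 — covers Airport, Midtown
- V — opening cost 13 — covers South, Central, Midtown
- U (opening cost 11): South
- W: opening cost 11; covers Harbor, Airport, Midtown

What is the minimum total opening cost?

24

Choose V and W: together they cover South, Harbor, Central, Airport, Midtown — every zone.
Total opening cost: 13 + 11 = 24.
No cover costs less than 24.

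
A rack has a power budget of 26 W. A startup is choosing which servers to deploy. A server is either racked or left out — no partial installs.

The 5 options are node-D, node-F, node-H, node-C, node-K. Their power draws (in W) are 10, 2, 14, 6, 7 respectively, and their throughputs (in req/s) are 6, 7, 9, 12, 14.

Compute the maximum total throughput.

39

Allowing fractional choices, the relaxed optimum would be about 40.1, but servers are indivisible.
node-D + node-C + node-K: power draw 10 + 6 + 7 = 23 ≤ 26, throughput 6 + 12 + 14 = 32.
node-F + node-C + node-K: power draw 2 + 6 + 7 = 15 ≤ 26, throughput 7 + 12 + 14 = 33.
node-D + node-F + node-C + node-K: power draw 10 + 2 + 6 + 7 = 25 ≤ 26, throughput 6 + 7 + 12 + 14 = 39.
Best is node-D, node-F, node-C, and node-K with total throughput 39.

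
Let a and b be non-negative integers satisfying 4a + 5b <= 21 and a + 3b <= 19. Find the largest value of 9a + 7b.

45

Relaxing integrality, the LP optimum is 47.25 at (a,b) = (5.25, 0), which is not an integer point.
(a,b)=(5,0): 4·5+5·0=20≤21, 1·5+3·0=5≤19, objective 45.
(a,b)=(4,1): 4·4+5·1=21≤21, 1·4+3·1=7≤19, objective 43.
(a,b)=(4,0): 4·4+5·0=16≤21, 1·4+3·0=4≤19, objective 36.
The best lattice point is (5,0), giving 45.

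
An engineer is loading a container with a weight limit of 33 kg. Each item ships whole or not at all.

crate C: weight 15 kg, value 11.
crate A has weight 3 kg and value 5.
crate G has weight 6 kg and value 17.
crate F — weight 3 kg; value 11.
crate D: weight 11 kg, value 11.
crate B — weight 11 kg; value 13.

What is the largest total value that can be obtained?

52

Allowing fractional choices, the relaxed optimum would be about 56.0, but items are indivisible.
crate G + crate F + crate D + crate B: weight 6 + 3 + 11 + 11 = 31 ≤ 33, value 17 + 11 + 11 + 13 = 52.
crate A + crate G + crate D + crate B: weight 3 + 6 + 11 + 11 = 31 ≤ 33, value 5 + 17 + 11 + 13 = 46.
crate A + crate G + crate F + crate B: weight 3 + 6 + 3 + 11 = 23 ≤ 33, value 5 + 17 + 11 + 13 = 46.
Best is crate G, crate F, crate D, and crate B with total value 52.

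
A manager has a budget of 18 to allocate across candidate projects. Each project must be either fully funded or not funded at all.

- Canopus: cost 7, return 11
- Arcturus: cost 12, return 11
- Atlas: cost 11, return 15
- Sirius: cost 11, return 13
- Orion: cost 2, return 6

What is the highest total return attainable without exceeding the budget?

26

Allowing fractional choices, the relaxed optimum would be about 29.3, but projects are indivisible.
Canopus + Sirius: cost 7 + 11 = 18 ≤ 18, return 11 + 13 = 24.
Canopus + Atlas: cost 7 + 11 = 18 ≤ 18, return 11 + 15 = 26.
Best is Canopus and Atlas with total return 26.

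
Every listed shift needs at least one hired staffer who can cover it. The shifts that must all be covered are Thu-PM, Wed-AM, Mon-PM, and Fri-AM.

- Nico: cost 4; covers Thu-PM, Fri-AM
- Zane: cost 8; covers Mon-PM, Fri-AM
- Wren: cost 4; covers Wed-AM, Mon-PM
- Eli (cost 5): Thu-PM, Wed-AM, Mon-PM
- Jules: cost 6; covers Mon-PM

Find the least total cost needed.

8

The greedy cost-per-new-shift heuristic would pick Eli and Nico for 9, but a cheaper cover exists.
Choose Nico and Wren: together they cover Thu-PM, Wed-AM, Mon-PM, Fri-AM — every shift.
Total cost: 4 + 4 = 8.
No cover costs less than 8.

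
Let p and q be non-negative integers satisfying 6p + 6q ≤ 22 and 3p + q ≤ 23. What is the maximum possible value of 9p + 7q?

(p,q)=(3,0): 6·3+6·0=18≤22, 3·3+1·0=9≤23, objective 27.
(p,q)=(2,1): 6·2+6·1=18≤22, 3·2+1·1=7≤23, objective 25.
(p,q)=(2,0): 6·2+6·0=12≤22, 3·2+1·0=6≤23, objective 18.
Maximum is 27 at (p,q)=(3,0).

27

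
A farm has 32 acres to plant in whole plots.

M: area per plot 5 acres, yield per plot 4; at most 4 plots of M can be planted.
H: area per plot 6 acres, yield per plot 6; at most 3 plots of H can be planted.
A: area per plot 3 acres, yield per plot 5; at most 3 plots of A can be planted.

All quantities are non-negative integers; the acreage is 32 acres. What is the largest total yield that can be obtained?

This is a bounded integer knapsack.
Take 1×M, 3×H, and 3×A: area 32 ≤ 32, yield 1·4 + 3·6 + 3·5 = 37.
A has the best ratio (5/3) and is taken to its limit of 3; remaining capacity is filled optimally with the others.

37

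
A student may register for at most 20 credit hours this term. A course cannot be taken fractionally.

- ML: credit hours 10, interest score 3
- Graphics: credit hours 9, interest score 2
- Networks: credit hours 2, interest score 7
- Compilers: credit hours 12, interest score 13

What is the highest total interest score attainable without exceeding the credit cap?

20

Allowing fractional choices, the relaxed optimum would be about 21.8, but courses are indivisible.
Compilers: credit hours 12 ≤ 20, interest score 13.
Networks + Compilers: credit hours 2 + 12 = 14 ≤ 20, interest score 7 + 13 = 20.
Best is Networks and Compilers with total interest score 20.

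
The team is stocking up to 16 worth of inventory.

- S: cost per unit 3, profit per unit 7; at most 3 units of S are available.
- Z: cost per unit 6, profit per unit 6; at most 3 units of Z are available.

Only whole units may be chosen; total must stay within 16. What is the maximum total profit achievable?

This is a bounded integer knapsack.
3×S and 1×Z: cost 15 ≤ 16, profit 3·7 + 1·6 = 27.
3×S: cost 9 ≤ 16, profit 3·7 = 21.
Best is 27.

27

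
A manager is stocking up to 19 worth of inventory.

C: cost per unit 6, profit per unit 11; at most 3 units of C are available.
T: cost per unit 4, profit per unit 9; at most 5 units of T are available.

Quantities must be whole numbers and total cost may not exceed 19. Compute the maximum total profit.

1×C and 3×T: cost 18 ≤ 19, profit 1·11 + 3·9 = 38.
4×T: cost 16 ≤ 19, profit 4·9 = 36.
Best is 38.

38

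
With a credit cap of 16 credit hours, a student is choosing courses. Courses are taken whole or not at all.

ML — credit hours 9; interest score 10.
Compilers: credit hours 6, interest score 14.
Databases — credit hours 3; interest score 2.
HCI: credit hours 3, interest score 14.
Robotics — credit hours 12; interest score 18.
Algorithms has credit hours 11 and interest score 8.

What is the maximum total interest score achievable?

32

Compilers + Databases + HCI: credit hours 6 + 3 + 3 = 12 ≤ 16, interest score 14 + 2 + 14 = 30.
HCI + Robotics: credit hours 3 + 12 = 15 ≤ 16, interest score 14 + 18 = 32.
Best is HCI and Robotics with total interest score 32.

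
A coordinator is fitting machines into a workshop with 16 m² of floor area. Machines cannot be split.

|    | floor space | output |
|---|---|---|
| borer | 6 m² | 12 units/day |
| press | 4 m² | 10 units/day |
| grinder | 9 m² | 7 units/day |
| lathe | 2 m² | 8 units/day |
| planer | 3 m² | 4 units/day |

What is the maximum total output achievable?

34

Treat it as a binary knapsack problem.
Allowing fractional choices, the relaxed optimum would be about 34.8, but machines are indivisible.
borer + press + lathe + planer: floor space 6 + 4 + 2 + 3 = 15 ≤ 16, output 12 + 10 + 8 + 4 = 34.
borer + press + planer: floor space 6 + 4 + 3 = 13 ≤ 16, output 12 + 10 + 4 = 26.
borer + press + lathe: floor space 6 + 4 + 2 = 12 ≤ 16, output 12 + 10 + 8 = 30.
Best is borer, press, lathe, and planer with total output 34.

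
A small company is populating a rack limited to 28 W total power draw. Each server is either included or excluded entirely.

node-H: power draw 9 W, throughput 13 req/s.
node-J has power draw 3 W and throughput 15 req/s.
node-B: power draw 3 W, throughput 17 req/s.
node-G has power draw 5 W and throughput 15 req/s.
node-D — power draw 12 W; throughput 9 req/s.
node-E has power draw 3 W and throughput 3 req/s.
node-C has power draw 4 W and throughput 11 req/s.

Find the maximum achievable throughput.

74

node-H + node-J + node-B + node-G + node-C: power draw 9 + 3 + 3 + 5 + 4 = 24 ≤ 28, throughput 13 + 15 + 17 + 15 + 11 = 71.
node-H + node-J + node-B + node-G + node-E + node-C: power draw 9 + 3 + 3 + 5 + 3 + 4 = 27 ≤ 28, throughput 13 + 15 + 17 + 15 + 3 + 11 = 74.
node-J + node-B + node-G + node-D + node-C: power draw 3 + 3 + 5 + 12 + 4 = 27 ≤ 28, throughput 15 + 17 + 15 + 9 + 11 = 67.
Best is node-H, node-J, node-B, node-G, node-E, and node-C with total throughput 74.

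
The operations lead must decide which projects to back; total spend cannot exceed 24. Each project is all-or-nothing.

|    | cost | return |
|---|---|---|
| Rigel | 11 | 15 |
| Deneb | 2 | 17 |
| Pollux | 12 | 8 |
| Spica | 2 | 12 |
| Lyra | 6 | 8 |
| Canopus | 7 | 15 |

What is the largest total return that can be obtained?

59

Deneb + Spica + Lyra + Canopus: cost 2 + 2 + 6 + 7 = 17 ≤ 24, return 17 + 12 + 8 + 15 = 52.
Rigel + Deneb + Spica + Canopus: cost 11 + 2 + 2 + 7 = 22 ≤ 24, return 15 + 17 + 12 + 15 = 59.
Best is Rigel, Deneb, Spica, and Canopus with total return 59.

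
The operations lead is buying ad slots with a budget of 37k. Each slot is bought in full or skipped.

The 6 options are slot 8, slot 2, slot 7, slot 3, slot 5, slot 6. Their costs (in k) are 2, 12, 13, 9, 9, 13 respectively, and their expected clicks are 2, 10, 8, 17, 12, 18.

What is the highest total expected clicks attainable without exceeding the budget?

49

Treat it as a binary knapsack problem.
Allowing fractional choices, the relaxed optimum would be about 52.3, but ad slots are indivisible.
slot 3 + slot 5 + slot 6: cost 9 + 9 + 13 = 31 ≤ 37, expected clicks 17 + 12 + 18 = 47.
slot 8 + slot 3 + slot 5 + slot 6: cost 2 + 9 + 9 + 13 = 33 ≤ 37, expected clicks 2 + 17 + 12 + 18 = 49.
Best is slot 8, slot 3, slot 5, and slot 6 with total expected clicks 49.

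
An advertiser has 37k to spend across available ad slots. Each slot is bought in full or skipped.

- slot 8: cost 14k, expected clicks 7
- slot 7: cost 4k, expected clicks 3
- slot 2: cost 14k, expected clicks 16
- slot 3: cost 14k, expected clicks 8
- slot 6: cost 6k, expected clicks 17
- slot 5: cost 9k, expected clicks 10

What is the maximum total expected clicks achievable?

This is a 0-1 knapsack instance.
Allowing fractional choices, the relaxed optimum would be about 48.3, but ad slots are indivisible.
slot 2 + slot 6 + slot 5: cost 14 + 6 + 9 = 29 ≤ 37, expected clicks 16 + 17 + 10 = 43.
slot 7 + slot 2 + slot 6 + slot 5: cost 4 + 14 + 6 + 9 = 33 ≤ 37, expected clicks 3 + 16 + 17 + 10 = 46.
slot 2 + slot 3 + slot 6: cost 14 + 14 + 6 = 34 ≤ 37, expected clicks 16 + 8 + 17 = 41.
Best is slot 7, slot 2, slot 6, and slot 5 with total expected clicks 46.

46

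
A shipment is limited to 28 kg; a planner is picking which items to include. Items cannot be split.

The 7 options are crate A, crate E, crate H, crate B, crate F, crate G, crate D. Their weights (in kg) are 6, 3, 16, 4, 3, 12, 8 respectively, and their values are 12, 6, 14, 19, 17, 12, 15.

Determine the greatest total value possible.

69

This is an integer program with binary decision variables.
Allowing fractional choices, the relaxed optimum would be about 73.0, but items are indivisible.
crate A + crate E + crate B + crate F + crate D: weight 6 + 3 + 4 + 3 + 8 = 24 ≤ 28, value 12 + 6 + 19 + 17 + 15 = 69.
crate A + crate E + crate B + crate F + crate G: weight 6 + 3 + 4 + 3 + 12 = 28 ≤ 28, value 12 + 6 + 19 + 17 + 12 = 66.
crate A + crate B + crate F + crate D: weight 6 + 4 + 3 + 8 = 21 ≤ 28, value 12 + 19 + 17 + 15 = 63.
Best is crate A, crate E, crate B, crate F, and crate D with total value 69.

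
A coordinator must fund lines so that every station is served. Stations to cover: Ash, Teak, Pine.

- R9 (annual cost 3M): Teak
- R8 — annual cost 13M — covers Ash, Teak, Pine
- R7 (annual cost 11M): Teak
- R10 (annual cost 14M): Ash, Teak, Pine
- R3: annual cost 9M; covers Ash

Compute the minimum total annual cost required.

13

R8 alone covers Ash, Teak, Pine — every station.
Total annual cost: 13.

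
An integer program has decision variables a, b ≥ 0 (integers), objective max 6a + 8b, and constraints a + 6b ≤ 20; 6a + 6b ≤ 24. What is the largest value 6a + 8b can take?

30

(a,b)=(1,3): 1·1+6·3=19≤20, 6·1+6·3=24≤24, objective 30.
(a,b)=(2,2): 1·2+6·2=14≤20, 6·2+6·2=24≤24, objective 28.
(a,b)=(0,3): 1·0+6·3=18≤20, 6·0+6·3=18≤24, objective 24.
(a,b)=(1,2): 1·1+6·2=13≤20, 6·1+6·2=18≤24, objective 22.
Maximum is 30 at (a,b)=(1,3).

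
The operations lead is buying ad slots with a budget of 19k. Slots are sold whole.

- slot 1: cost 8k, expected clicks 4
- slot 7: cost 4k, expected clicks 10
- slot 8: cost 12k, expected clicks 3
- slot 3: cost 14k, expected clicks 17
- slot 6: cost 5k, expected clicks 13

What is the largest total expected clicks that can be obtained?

slot 1 + slot 7 + slot 6: cost 8 + 4 + 5 = 17 ≤ 19, expected clicks 4 + 10 + 13 = 27.
slot 3 + slot 6: cost 14 + 5 = 19 ≤ 19, expected clicks 17 + 13 = 30.
Best is slot 3 and slot 6 with total expected clicks 30.

30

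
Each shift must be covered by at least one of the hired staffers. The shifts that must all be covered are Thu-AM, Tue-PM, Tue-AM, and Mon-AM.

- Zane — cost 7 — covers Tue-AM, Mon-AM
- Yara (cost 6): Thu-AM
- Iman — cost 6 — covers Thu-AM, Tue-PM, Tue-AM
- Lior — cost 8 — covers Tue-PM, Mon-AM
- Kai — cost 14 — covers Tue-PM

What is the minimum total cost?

13

Choose Zane and Iman: together they cover Thu-AM, Tue-PM, Tue-AM, Mon-AM — every shift.
Total cost: 7 + 6 = 13.
No cover costs less than 13.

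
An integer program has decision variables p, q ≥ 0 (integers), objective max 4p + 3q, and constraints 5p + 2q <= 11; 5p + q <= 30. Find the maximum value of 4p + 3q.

The continuous relaxation peaks at (0, 5.5) with value 16.50; rounding to a feasible lattice point costs some objective.
(p,q)=(0,5): 5·0+2·5=10≤11, 5·0+1·5=5≤30, objective 15.
(p,q)=(0,4): 5·0+2·4=8≤11, 5·0+1·4=4≤30, objective 12.
The best lattice point is (0,5), giving 15.

15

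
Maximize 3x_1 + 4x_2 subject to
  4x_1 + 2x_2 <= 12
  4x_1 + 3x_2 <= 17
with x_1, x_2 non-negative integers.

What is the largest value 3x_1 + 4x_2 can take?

The continuous relaxation peaks at (0, 5.67) with value 22.67; rounding to a feasible lattice point costs some objective.
(x_1,x_2)=(0,5): 4·0+2·5=10≤12, 4·0+3·5=15≤17, objective 20.
(x_1,x_2)=(1,4): 4·1+2·4=12≤12, 4·1+3·4=16≤17, objective 19.
(x_1,x_2)=(0,4): 4·0+2·4=8≤12, 4·0+3·4=12≤17, objective 16.
No feasible integer point exceeds 20.

20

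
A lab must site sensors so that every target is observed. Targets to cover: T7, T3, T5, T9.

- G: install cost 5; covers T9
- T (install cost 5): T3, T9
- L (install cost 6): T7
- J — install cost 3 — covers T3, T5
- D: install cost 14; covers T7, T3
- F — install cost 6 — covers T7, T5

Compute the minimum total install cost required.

The greedy cost-per-new-target heuristic would pick J, G, and L for 14, but a cheaper cover exists.
Choose T and F: together they cover T7, T3, T5, T9 — every target.
Total install cost: 5 + 6 = 11.
No cover costs less than 11.

11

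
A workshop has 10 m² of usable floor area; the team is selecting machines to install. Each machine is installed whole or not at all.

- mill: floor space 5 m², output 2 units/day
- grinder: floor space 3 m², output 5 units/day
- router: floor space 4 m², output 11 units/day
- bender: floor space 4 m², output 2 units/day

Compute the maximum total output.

16

Treat it as a binary knapsack problem.
router + bender: floor space 4 + 4 = 8 ≤ 10, output 11 + 2 = 13.
grinder + router: floor space 3 + 4 = 7 ≤ 10, output 5 + 11 = 16.
Best is grinder and router with total output 16.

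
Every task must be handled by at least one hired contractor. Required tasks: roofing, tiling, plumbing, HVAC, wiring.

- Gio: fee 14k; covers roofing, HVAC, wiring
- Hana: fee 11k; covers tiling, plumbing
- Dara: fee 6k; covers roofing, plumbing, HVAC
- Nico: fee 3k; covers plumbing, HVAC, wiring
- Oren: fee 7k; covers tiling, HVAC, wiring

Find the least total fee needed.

Choose Dara and Oren: together they cover roofing, tiling, plumbing, HVAC, wiring — every task.
Total fee: 6 + 7 = 13.

13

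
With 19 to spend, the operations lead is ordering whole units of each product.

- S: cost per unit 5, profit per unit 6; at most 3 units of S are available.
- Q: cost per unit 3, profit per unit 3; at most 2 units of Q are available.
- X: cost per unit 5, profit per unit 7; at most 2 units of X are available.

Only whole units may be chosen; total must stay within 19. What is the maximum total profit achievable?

This is a bounded integer knapsack.
Take 1×S, 1×Q, and 2×X: cost 18 ≤ 19, profit 1·6 + 1·3 + 2·7 = 23.
X has the best ratio (7/5) and is taken to its limit of 2; remaining capacity is filled optimally with the others.

23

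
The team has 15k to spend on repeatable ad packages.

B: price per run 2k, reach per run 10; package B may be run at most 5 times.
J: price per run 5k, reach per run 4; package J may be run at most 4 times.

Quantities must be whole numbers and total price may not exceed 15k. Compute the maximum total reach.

This is a bounded integer knapsack.
B has the best ratio (10/2); taking only B gives at most 5×10 = 50 (stopped by the supply cap of 5).
Mixing does better — 5×B and 1×J: price 15 ≤ 15, reach 5·10 + 1·4 = 54.

54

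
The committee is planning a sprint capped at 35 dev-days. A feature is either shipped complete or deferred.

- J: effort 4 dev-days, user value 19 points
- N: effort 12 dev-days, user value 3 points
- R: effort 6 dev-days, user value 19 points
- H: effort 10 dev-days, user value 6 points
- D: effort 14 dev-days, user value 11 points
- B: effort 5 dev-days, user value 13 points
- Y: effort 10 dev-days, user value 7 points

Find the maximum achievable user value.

64

J + R + D + B: effort 4 + 6 + 14 + 5 = 29 ≤ 35, user value 19 + 19 + 11 + 13 = 62.
J + R + H + B + Y: effort 4 + 6 + 10 + 5 + 10 = 35 ≤ 35, user value 19 + 19 + 6 + 13 + 7 = 64.
J + R + B + Y: effort 4 + 6 + 5 + 10 = 25 ≤ 35, user value 19 + 19 + 13 + 7 = 58.
Best is J, R, H, B, and Y with total user value 64.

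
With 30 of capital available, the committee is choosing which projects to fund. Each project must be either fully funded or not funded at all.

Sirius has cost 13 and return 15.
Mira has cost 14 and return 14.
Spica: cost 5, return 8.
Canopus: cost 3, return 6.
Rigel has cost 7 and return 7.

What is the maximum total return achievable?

36

Take Sirius, Spica, Canopus, and Rigel: cost 13 + 5 + 3 + 7 = 28 ≤ 30, return 15 + 8 + 6 + 7 = 36.
No other feasible combination does better.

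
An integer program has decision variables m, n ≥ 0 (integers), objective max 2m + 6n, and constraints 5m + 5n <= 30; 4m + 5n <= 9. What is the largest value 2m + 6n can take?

8

The continuous relaxation peaks at (0, 1.8) with value 10.80; rounding to a feasible lattice point costs some objective.
(m,n)=(1,1): 5·1+5·1=10≤30, 4·1+5·1=9≤9, objective 8.
(m,n)=(0,1): 5·0+5·1=5≤30, 4·0+5·1=5≤9, objective 6.
The best lattice point is (1,1), giving 8.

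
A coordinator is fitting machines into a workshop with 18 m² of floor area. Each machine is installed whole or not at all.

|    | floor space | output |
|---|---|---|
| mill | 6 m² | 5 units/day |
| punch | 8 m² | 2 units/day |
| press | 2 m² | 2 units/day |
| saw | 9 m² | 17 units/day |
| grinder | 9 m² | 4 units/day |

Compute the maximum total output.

saw + grinder: floor space 9 + 9 = 18 ≤ 18, output 17 + 4 = 21.
mill + saw: floor space 6 + 9 = 15 ≤ 18, output 5 + 17 = 22.
mill + press + saw: floor space 6 + 2 + 9 = 17 ≤ 18, output 5 + 2 + 17 = 24.
Best is mill, press, and saw with total output 24.

24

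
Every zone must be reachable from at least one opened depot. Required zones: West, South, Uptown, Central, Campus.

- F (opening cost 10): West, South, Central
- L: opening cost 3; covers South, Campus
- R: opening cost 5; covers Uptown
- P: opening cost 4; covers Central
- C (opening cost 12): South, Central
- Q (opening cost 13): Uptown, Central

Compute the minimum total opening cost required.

18

Choose F, L, and R: together they cover West, South, Uptown, Central, Campus — every zone.
Total opening cost: 10 + 3 + 5 = 18.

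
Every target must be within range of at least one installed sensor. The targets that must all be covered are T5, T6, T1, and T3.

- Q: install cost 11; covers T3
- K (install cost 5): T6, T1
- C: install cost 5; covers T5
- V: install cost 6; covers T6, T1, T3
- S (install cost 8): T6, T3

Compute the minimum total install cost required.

11

Choose C and V: together they cover T5, T6, T1, T3 — every target.
Total install cost: 5 + 6 = 11.
No cover costs less than 11.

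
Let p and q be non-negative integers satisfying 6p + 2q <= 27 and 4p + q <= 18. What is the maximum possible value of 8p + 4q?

52

The continuous relaxation peaks at (0, 13.5) with value 54.00; rounding to a feasible lattice point costs some objective.
(p,q)=(0,13): 6·0+2·13=26≤27, 4·0+1·13=13≤18, objective 52.
(p,q)=(0,12): 6·0+2·12=24≤27, 4·0+1·12=12≤18, objective 48.
The best lattice point is (0,13), giving 52.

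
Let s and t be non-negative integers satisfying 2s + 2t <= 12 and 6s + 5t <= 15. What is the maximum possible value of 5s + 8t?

24

(s,t)=(0,3) is feasible, giving 24.
(s,t)=(0,2) is feasible, giving 16.
The best lattice point is (0,3), giving 24.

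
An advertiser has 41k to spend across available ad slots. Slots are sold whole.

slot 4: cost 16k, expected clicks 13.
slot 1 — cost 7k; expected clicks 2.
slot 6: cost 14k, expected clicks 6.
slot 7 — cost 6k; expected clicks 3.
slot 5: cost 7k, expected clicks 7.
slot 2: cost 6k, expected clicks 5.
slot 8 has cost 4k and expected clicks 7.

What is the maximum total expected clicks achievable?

Allowing fractional choices, the relaxed optimum would be about 35.9, but ad slots are indivisible.
slot 4 + slot 1 + slot 5 + slot 2 + slot 8: cost 16 + 7 + 7 + 6 + 4 = 40 ≤ 41, expected clicks 13 + 2 + 7 + 5 + 7 = 34.
slot 4 + slot 6 + slot 5 + slot 8: cost 16 + 14 + 7 + 4 = 41 ≤ 41, expected clicks 13 + 6 + 7 + 7 = 33.
slot 4 + slot 7 + slot 5 + slot 2 + slot 8: cost 16 + 6 + 7 + 6 + 4 = 39 ≤ 41, expected clicks 13 + 3 + 7 + 5 + 7 = 35.
Best is slot 4, slot 7, slot 5, slot 2, and slot 8 with total expected clicks 35.

35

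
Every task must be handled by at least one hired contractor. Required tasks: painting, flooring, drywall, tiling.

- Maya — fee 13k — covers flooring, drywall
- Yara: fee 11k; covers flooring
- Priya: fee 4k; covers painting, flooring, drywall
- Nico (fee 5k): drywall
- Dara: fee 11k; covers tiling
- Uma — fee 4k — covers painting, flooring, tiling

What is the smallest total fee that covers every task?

This is an integer covering problem.
Choose Priya and Uma: together they cover painting, flooring, drywall, tiling — every task.
Total fee: 4 + 4 = 8.

8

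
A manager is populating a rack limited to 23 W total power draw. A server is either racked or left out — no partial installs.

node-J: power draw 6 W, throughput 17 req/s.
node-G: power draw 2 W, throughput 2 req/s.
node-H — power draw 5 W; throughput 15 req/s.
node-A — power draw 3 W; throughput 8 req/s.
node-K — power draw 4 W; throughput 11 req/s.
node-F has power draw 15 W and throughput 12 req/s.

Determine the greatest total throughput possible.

Allowing fractional choices, the relaxed optimum would be about 55.4, but servers are indivisible.
node-J + node-G + node-H + node-A + node-K: power draw 6 + 2 + 5 + 3 + 4 = 20 ≤ 23, throughput 17 + 2 + 15 + 8 + 11 = 53.
node-J + node-H + node-A + node-K: power draw 6 + 5 + 3 + 4 = 18 ≤ 23, throughput 17 + 15 + 8 + 11 = 51.
node-J + node-G + node-H + node-K: power draw 6 + 2 + 5 + 4 = 17 ≤ 23, throughput 17 + 2 + 15 + 11 = 45.
Best is node-J, node-G, node-H, node-A, and node-K with total throughput 53.

53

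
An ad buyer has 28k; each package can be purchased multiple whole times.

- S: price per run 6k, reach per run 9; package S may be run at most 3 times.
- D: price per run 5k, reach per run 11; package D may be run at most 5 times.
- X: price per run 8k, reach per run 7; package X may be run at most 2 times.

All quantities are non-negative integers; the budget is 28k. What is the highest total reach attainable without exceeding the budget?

5×D: price 25 ≤ 28, reach 5·11 = 55.
1×S and 4×D: price 26 ≤ 28, reach 1·9 + 4·11 = 53.
Best is 55.

55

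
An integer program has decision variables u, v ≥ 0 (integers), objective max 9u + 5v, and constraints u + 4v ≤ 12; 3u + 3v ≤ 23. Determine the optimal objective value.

63

(u,v)=(7,0) is feasible, giving 63.
(u,v)=(6,1) is feasible, giving 59.
The best lattice point is (7,0), giving 63.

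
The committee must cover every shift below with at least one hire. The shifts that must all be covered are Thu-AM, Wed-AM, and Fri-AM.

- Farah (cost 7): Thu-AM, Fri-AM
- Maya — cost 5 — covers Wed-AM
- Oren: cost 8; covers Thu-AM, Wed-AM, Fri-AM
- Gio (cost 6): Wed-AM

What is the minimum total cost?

8

Oren alone covers Thu-AM, Wed-AM, Fri-AM — every shift.
Total cost: 8.
No cover costs less than 8.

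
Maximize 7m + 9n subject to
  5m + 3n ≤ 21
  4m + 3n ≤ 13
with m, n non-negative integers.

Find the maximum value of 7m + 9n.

36

The continuous relaxation peaks at (0, 4.33) with value 39.00; rounding to a feasible lattice point costs some objective.
(m,n)=(0,4): 5·0+3·4=12≤21, 4·0+3·4=12≤13, objective 36.
(m,n)=(1,3): 5·1+3·3=14≤21, 4·1+3·3=13≤13, objective 34.
Maximum is 36 at (m,n)=(0,4).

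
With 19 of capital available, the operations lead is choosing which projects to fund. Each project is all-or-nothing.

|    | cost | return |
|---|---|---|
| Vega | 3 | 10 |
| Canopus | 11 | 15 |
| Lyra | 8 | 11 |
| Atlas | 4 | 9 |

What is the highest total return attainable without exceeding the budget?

Vega + Lyra + Atlas: cost 3 + 8 + 4 = 15 ≤ 19, return 10 + 11 + 9 = 30.
Vega + Canopus + Atlas: cost 3 + 11 + 4 = 18 ≤ 19, return 10 + 15 + 9 = 34.
Best is Vega, Canopus, and Atlas with total return 34.

34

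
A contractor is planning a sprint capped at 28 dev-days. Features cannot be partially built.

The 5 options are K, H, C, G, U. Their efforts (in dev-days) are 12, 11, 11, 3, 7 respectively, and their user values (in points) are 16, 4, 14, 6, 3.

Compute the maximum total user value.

36

Allowing fractional choices, the relaxed optimum would be about 36.9, but features are indivisible.
K + C + G: effort 12 + 11 + 3 = 26 ≤ 28, user value 16 + 14 + 6 = 36.
K + C: effort 12 + 11 = 23 ≤ 28, user value 16 + 14 = 30.
Best is K, C, and G with total user value 36.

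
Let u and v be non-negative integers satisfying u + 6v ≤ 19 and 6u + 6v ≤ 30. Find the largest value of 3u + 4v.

(u,v)=(3,2): 1·3+6·2=15≤19, 6·3+6·2=30≤30, objective 17.
(u,v)=(4,1): 1·4+6·1=10≤19, 6·4+6·1=30≤30, objective 16.
No feasible integer point exceeds 17.

17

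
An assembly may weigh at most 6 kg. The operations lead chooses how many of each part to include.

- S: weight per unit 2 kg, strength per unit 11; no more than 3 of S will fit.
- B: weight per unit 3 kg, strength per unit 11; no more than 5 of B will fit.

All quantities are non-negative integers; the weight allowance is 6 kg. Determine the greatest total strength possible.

2×B: weight 6 ≤ 6, strength 2·11 = 22.
3×S: weight 6 ≤ 6, strength 3·11 = 33.
Best is 33.

33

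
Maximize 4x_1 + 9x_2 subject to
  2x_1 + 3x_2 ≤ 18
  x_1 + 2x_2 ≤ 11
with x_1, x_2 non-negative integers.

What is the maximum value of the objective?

49

The continuous relaxation peaks at (0, 5.5) with value 49.50; rounding to a feasible lattice point costs some objective.
(x_1,x_2)=(1,5): 2·1+3·5=17≤18, 1·1+2·5=11≤11, objective 49.
(x_1,x_2)=(0,5): 2·0+3·5=15≤18, 1·0+2·5=10≤11, objective 45.
(x_1,x_2)=(2,4): 2·2+3·4=16≤18, 1·2+2·4=10≤11, objective 44.
Maximum is 49 at (x_1,x_2)=(1,5).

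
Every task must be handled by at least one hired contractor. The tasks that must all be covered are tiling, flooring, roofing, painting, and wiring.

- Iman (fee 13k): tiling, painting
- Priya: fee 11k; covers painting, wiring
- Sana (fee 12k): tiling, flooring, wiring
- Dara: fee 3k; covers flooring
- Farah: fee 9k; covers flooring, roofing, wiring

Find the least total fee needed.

22

This is a weighted set-cover instance.
Choose Iman and Farah: together they cover tiling, flooring, roofing, painting, wiring — every task.
Total fee: 13 + 9 = 22.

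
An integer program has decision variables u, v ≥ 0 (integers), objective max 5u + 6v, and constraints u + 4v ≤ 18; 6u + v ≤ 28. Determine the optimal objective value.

(u,v)=(4,3): 1·4+4·3=16≤18, 6·4+1·3=27≤28, objective 38.
(u,v)=(3,3): 1·3+4·3=15≤18, 6·3+1·3=21≤28, objective 33.
(u,v)=(4,2): 1·4+4·2=12≤18, 6·4+1·2=26≤28, objective 32.
(u,v)=(3,2): 1·3+4·2=11≤18, 6·3+1·2=20≤28, objective 27.
No feasible integer point exceeds 38.

38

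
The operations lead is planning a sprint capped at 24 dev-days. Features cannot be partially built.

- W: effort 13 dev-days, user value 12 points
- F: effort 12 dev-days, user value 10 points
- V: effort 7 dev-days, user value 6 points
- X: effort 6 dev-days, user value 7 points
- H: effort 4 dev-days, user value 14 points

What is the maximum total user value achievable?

33

Allowing fractional choices, the relaxed optimum would be about 33.9, but features are indivisible.
W + X + H: effort 13 + 6 + 4 = 23 ≤ 24, user value 12 + 7 + 14 = 33.
F + X + H: effort 12 + 6 + 4 = 22 ≤ 24, user value 10 + 7 + 14 = 31.
W + V + H: effort 13 + 7 + 4 = 24 ≤ 24, user value 12 + 6 + 14 = 32.
Best is W, X, and H with total user value 33.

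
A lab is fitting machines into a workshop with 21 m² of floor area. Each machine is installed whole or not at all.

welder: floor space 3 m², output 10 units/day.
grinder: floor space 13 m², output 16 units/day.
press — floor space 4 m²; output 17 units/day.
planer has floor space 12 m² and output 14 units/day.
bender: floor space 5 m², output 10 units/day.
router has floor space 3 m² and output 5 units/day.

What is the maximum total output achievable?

This is a 0-1 knapsack instance.
Take welder, grinder, and press: floor space 3 + 13 + 4 = 20 ≤ 21, output 10 + 16 + 17 = 43.
No other feasible combination does better.

43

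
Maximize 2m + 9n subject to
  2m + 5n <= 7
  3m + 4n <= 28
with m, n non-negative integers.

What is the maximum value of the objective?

11

Relaxing integrality, the LP optimum is 12.60 at (m,n) = (0, 1.4), which is not an integer point.
(m,n)=(1,1): 2·1+5·1=7≤7, 3·1+4·1=7≤28, objective 11.
(m,n)=(0,1): 2·0+5·1=5≤7, 3·0+4·1=4≤28, objective 9.
(m,n)=(2,0): 2·2+5·0=4≤7, 3·2+4·0=6≤28, objective 4.
No feasible integer point exceeds 11.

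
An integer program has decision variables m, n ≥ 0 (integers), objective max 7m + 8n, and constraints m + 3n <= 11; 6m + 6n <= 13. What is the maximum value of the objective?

Relaxing integrality, the LP optimum is 17.33 at (m,n) = (0, 2.17), which is not an integer point.
(m,n)=(0,2) is feasible, giving 16.
(m,n)=(1,1) is feasible, giving 15.
(m,n)=(0,1) is feasible, giving 8.
No feasible integer point exceeds 16.

16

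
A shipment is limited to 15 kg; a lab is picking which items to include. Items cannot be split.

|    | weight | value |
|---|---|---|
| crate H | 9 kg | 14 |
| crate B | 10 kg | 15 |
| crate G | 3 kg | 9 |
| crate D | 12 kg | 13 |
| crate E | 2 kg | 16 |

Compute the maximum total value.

Treat it as a binary knapsack problem.
Take crate B, crate G, and crate E: weight 10 + 3 + 2 = 15 ≤ 15, value 15 + 9 + 16 = 40.
No other feasible combination does better.

40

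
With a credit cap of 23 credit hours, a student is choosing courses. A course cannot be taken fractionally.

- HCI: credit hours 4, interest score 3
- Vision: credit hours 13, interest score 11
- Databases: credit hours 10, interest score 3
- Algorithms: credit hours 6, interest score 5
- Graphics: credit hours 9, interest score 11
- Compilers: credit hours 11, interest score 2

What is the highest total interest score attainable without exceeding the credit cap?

22

Take Vision and Graphics: credit hours 13 + 9 = 22 ≤ 23, interest score 11 + 11 = 22.
No other feasible combination does better.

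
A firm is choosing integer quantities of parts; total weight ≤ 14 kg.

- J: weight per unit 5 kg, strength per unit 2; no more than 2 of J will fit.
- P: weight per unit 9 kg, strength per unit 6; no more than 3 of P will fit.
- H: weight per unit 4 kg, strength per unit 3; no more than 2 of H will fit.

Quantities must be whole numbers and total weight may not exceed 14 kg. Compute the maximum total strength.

9

This is a bounded integer knapsack.
1×P and 1×H: weight 13 ≤ 14, strength 1·6 + 1·3 = 9.
1×J and 2×H: weight 13 ≤ 14, strength 1·2 + 2·3 = 8.
Best is 9.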